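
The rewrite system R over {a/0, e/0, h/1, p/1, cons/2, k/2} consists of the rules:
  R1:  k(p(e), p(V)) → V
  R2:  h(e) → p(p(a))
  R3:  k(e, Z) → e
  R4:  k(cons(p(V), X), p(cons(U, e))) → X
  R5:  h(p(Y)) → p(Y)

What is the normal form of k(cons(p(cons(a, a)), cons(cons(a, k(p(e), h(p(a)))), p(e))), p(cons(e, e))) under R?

cons(cons(a, a), p(e))

1. k(cons(p(cons(a, a)), cons(cons(a, k(p(e), h(p(a)))), p(e))), p(cons(e, e)))  →  cons(cons(a, k(p(e), h(p(a)))), p(e))   [R4 at ε]
2. cons(cons(a, k(p(e), h(p(a)))), p(e))  →  cons(cons(a, k(p(e), p(a))), p(e))   [R5 at 1.2.2]
3. cons(cons(a, k(p(e), p(a))), p(e))  →  cons(cons(a, a), p(e))   [R1 at 1.2]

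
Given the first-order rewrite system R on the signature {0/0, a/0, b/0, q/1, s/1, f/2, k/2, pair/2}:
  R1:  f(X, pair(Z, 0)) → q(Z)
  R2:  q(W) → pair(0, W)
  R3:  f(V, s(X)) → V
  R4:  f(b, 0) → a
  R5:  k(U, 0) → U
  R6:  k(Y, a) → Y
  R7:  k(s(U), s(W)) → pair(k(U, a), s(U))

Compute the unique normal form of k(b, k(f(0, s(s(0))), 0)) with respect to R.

1. k(b, k(f(0, s(s(0))), 0))  →  k(b, f(0, s(s(0))))   [R5 at 2]
2. k(b, f(0, s(s(0))))  →  k(b, 0)   [R3 at 2]
3. k(b, 0)  →  b   [R5 at ε]

b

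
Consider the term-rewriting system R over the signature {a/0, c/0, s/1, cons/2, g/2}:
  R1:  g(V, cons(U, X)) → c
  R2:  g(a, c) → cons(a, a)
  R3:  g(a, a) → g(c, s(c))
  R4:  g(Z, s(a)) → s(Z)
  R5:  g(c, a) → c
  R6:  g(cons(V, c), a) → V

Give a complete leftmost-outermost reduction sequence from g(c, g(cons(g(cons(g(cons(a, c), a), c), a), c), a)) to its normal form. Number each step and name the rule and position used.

c

1. g(c, g(cons(g(cons(g(cons(a, c), a), c), a), c), a))  →  g(c, g(cons(g(cons(a, c), a), c), a))   [R6 at 2]
2. g(c, g(cons(g(cons(a, c), a), c), a))  →  g(c, g(cons(a, c), a))   [R6 at 2]
3. g(c, g(cons(a, c), a))  →  g(c, a)   [R6 at 2]
4. g(c, a)  →  c   [R5 at ε]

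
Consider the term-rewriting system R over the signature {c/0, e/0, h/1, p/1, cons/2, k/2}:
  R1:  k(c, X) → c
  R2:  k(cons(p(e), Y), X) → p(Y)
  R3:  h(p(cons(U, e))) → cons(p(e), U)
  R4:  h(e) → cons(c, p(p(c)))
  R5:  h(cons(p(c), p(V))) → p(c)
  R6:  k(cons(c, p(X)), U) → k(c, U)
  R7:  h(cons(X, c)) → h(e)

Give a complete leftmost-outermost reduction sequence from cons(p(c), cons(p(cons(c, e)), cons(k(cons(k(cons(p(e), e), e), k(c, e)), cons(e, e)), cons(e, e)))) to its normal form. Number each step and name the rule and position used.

1. cons(p(c), cons(p(cons(c, e)), cons(k(cons(k(cons(p(e), e), e), k(c, e)), cons(e, e)), cons(e, e))))  →  cons(p(c), cons(p(cons(c, e)), cons(k(cons(p(e), k(c, e)), cons(e, e)), cons(e, e))))   [R2 at 2.2.1.1.1]
2. cons(p(c), cons(p(cons(c, e)), cons(k(cons(p(e), k(c, e)), cons(e, e)), cons(e, e))))  →  cons(p(c), cons(p(cons(c, e)), cons(p(k(c, e)), cons(e, e))))   [R2 at 2.2.1]
3. cons(p(c), cons(p(cons(c, e)), cons(p(k(c, e)), cons(e, e))))  →  cons(p(c), cons(p(cons(c, e)), cons(p(c), cons(e, e))))   [R1 at 2.2.1.1]

cons(p(c), cons(p(cons(c, e)), cons(p(c), cons(e, e))))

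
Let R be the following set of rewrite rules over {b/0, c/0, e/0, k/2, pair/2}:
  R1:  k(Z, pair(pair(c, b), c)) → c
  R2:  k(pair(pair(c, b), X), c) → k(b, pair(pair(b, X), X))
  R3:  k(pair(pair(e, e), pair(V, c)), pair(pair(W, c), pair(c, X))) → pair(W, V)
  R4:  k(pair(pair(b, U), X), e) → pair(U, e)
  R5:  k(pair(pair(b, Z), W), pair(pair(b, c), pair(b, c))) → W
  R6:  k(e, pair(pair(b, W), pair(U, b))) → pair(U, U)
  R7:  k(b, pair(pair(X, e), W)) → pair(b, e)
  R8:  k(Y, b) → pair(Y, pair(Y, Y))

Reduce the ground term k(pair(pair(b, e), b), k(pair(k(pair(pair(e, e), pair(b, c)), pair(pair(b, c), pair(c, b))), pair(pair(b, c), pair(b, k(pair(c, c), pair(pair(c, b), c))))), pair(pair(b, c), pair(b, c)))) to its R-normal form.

b

1. k(pair(pair(b, e), b), k(pair(k(pair(pair(e, e), pair(b, c)), pair(pair(b, c), pair(c, b))), pair(pair(b, c), pair(b, k(pair(c, c), pair(pair(c, b), c))))), pair(pair(b, c), pair(b, c))))  →  k(pair(pair(b, e), b), k(pair(pair(b, b), pair(pair(b, c), pair(b, k(pair(c, c), pair(pair(c, b), c))))), pair(pair(b, c), pair(b, c))))   [R3 at 2.1.1]
2. k(pair(pair(b, e), b), k(pair(pair(b, b), pair(pair(b, c), pair(b, k(pair(c, c), pair(pair(c, b), c))))), pair(pair(b, c), pair(b, c))))  →  k(pair(pair(b, e), b), pair(pair(b, c), pair(b, k(pair(c, c), pair(pair(c, b), c)))))   [R5 at 2]
3. k(pair(pair(b, e), b), pair(pair(b, c), pair(b, k(pair(c, c), pair(pair(c, b), c)))))  →  k(pair(pair(b, e), b), pair(pair(b, c), pair(b, c)))   [R1 at 2.2.2]
4. k(pair(pair(b, e), b), pair(pair(b, c), pair(b, c)))  →  b   [R5 at ε]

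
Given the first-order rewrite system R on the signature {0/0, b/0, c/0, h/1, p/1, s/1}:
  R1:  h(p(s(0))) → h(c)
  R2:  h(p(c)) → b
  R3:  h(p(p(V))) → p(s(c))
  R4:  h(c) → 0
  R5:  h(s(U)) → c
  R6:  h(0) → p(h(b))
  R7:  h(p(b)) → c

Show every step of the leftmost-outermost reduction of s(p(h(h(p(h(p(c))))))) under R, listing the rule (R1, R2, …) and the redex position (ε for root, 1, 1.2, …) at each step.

s(p(0))

1. s(p(h(h(p(h(p(c)))))))  →  s(p(h(h(p(b)))))   [R2 at 1.1.1.1.1]
2. s(p(h(h(p(b)))))  →  s(p(h(c)))   [R7 at 1.1.1]
3. s(p(h(c)))  →  s(p(0))   [R4 at 1.1]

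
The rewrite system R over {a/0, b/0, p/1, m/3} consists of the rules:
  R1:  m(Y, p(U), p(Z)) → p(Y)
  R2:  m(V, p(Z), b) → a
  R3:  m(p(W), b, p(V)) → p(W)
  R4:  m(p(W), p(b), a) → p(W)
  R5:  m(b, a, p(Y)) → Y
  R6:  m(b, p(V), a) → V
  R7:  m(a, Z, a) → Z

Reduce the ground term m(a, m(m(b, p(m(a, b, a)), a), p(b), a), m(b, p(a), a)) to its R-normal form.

1. m(a, m(m(b, p(m(a, b, a)), a), p(b), a), m(b, p(a), a))  →  m(a, m(m(a, b, a), p(b), a), m(b, p(a), a))   [R6 at 2.1]
2. m(a, m(m(a, b, a), p(b), a), m(b, p(a), a))  →  m(a, m(b, p(b), a), m(b, p(a), a))   [R7 at 2.1]
3. m(a, m(b, p(b), a), m(b, p(a), a))  →  m(a, b, m(b, p(a), a))   [R6 at 2]
4. m(a, b, m(b, p(a), a))  →  m(a, b, a)   [R6 at 3]
5. m(a, b, a)  →  b   [R7 at ε]

b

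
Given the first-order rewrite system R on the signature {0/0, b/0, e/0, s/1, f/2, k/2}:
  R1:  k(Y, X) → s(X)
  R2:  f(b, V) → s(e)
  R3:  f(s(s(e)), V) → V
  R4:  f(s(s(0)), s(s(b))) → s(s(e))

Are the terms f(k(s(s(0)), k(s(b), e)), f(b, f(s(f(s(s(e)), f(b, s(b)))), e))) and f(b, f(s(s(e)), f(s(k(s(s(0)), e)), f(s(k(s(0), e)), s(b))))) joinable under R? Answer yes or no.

Reduce t₁ = f(k(s(s(0)), k(s(b), e)), f(b, f(s(f(s(s(e)), f(b, s(b)))), e))):
1. f(k(s(s(0)), k(s(b), e)), f(b, f(s(f(s(s(e)), f(b, s(b)))), e)))  →  f(s(k(s(b), e)), f(b, f(s(f(s(s(e)), f(b, s(b)))), e)))   [R1 at 1]
2. f(s(k(s(b), e)), f(b, f(s(f(s(s(e)), f(b, s(b)))), e)))  →  f(s(s(e)), f(b, f(s(f(s(s(e)), f(b, s(b)))), e)))   [R1 at 1.1]
3. f(s(s(e)), f(b, f(s(f(s(s(e)), f(b, s(b)))), e)))  →  f(b, f(s(f(s(s(e)), f(b, s(b)))), e))   [R3 at ε]
4. f(b, f(s(f(s(s(e)), f(b, s(b)))), e))  →  s(e)   [R2 at ε]

Reduce t₂ = f(b, f(s(s(e)), f(s(k(s(s(0)), e)), f(s(k(s(0), e)), s(b))))):
1. f(b, f(s(s(e)), f(s(k(s(s(0)), e)), f(s(k(s(0), e)), s(b)))))  →  s(e)   [R2 at ε]

yes — NF(t₁) = s(e), NF(t₂) = s(e)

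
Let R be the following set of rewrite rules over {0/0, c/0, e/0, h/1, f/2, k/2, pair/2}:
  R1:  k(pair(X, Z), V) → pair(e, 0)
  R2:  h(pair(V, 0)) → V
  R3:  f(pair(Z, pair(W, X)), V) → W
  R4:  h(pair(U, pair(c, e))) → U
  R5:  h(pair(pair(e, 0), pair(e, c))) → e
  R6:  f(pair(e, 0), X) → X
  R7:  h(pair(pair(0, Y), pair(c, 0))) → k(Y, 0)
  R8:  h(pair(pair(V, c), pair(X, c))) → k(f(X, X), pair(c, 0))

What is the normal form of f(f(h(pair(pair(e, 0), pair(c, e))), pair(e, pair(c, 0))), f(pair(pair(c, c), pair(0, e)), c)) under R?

c

1. f(f(h(pair(pair(e, 0), pair(c, e))), pair(e, pair(c, 0))), f(pair(pair(c, c), pair(0, e)), c))  →  f(f(pair(e, 0), pair(e, pair(c, 0))), f(pair(pair(c, c), pair(0, e)), c))   [R4 at 1.1]
2. f(f(pair(e, 0), pair(e, pair(c, 0))), f(pair(pair(c, c), pair(0, e)), c))  →  f(pair(e, pair(c, 0)), f(pair(pair(c, c), pair(0, e)), c))   [R6 at 1]
3. f(pair(e, pair(c, 0)), f(pair(pair(c, c), pair(0, e)), c))  →  c   [R3 at ε]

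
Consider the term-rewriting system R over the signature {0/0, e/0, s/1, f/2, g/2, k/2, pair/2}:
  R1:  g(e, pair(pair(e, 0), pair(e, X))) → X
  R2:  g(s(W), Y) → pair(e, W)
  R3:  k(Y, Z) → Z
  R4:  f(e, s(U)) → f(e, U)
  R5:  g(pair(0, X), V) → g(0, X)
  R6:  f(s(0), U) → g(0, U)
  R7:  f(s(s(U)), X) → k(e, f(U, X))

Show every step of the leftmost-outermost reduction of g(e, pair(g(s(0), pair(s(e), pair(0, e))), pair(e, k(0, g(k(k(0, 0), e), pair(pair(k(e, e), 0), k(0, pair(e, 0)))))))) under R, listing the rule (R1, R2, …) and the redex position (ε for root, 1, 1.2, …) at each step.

1. g(e, pair(g(s(0), pair(s(e), pair(0, e))), pair(e, k(0, g(k(k(0, 0), e), pair(pair(k(e, e), 0), k(0, pair(e, 0))))))))  →  g(e, pair(pair(e, 0), pair(e, k(0, g(k(k(0, 0), e), pair(pair(k(e, e), 0), k(0, pair(e, 0))))))))   [R2 at 2.1]
2. g(e, pair(pair(e, 0), pair(e, k(0, g(k(k(0, 0), e), pair(pair(k(e, e), 0), k(0, pair(e, 0))))))))  →  k(0, g(k(k(0, 0), e), pair(pair(k(e, e), 0), k(0, pair(e, 0)))))   [R1 at ε]
3. k(0, g(k(k(0, 0), e), pair(pair(k(e, e), 0), k(0, pair(e, 0)))))  →  g(k(k(0, 0), e), pair(pair(k(e, e), 0), k(0, pair(e, 0))))   [R3 at ε]
4. g(k(k(0, 0), e), pair(pair(k(e, e), 0), k(0, pair(e, 0))))  →  g(e, pair(pair(k(e, e), 0), k(0, pair(e, 0))))   [R3 at 1]
5. g(e, pair(pair(k(e, e), 0), k(0, pair(e, 0))))  →  g(e, pair(pair(e, 0), k(0, pair(e, 0))))   [R3 at 2.1.1]
6. g(e, pair(pair(e, 0), k(0, pair(e, 0))))  →  g(e, pair(pair(e, 0), pair(e, 0)))   [R3 at 2.2]
7. g(e, pair(pair(e, 0), pair(e, 0)))  →  0   [R1 at ε]

0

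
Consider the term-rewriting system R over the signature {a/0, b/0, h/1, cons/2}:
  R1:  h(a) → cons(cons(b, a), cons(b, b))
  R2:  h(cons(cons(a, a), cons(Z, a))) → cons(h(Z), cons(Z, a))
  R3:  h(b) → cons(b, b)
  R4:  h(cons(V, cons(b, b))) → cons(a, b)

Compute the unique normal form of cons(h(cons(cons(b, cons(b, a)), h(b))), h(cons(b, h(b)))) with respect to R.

1. cons(h(cons(cons(b, cons(b, a)), h(b))), h(cons(b, h(b))))  →  cons(h(cons(cons(b, cons(b, a)), cons(b, b))), h(cons(b, h(b))))   [R3 at 1.1.2]
2. cons(h(cons(cons(b, cons(b, a)), cons(b, b))), h(cons(b, h(b))))  →  cons(cons(a, b), h(cons(b, h(b))))   [R4 at 1]
3. cons(cons(a, b), h(cons(b, h(b))))  →  cons(cons(a, b), h(cons(b, cons(b, b))))   [R3 at 2.1.2]
4. cons(cons(a, b), h(cons(b, cons(b, b))))  →  cons(cons(a, b), cons(a, b))   [R4 at 2]

cons(cons(a, b), cons(a, b))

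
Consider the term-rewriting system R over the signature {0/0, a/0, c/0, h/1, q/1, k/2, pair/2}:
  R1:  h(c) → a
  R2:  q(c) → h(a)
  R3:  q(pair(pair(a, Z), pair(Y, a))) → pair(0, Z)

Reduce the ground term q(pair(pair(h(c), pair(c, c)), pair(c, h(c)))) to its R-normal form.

1. q(pair(pair(h(c), pair(c, c)), pair(c, h(c))))  →  q(pair(pair(a, pair(c, c)), pair(c, h(c))))   [R1 at 1.1.1]
2. q(pair(pair(a, pair(c, c)), pair(c, h(c))))  →  q(pair(pair(a, pair(c, c)), pair(c, a)))   [R1 at 1.2.2]
3. q(pair(pair(a, pair(c, c)), pair(c, a)))  →  pair(0, pair(c, c))   [R3 at ε]

pair(0, pair(c, c))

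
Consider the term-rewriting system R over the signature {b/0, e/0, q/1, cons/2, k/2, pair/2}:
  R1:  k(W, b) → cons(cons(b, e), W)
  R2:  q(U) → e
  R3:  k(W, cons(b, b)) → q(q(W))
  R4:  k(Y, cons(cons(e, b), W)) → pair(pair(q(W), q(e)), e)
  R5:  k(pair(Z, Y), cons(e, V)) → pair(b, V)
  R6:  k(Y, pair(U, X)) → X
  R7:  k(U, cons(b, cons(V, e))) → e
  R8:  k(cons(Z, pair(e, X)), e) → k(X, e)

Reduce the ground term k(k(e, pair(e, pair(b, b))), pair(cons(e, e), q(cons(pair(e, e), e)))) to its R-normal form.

1. k(k(e, pair(e, pair(b, b))), pair(cons(e, e), q(cons(pair(e, e), e))))  →  q(cons(pair(e, e), e))   [R6 at ε]
2. q(cons(pair(e, e), e))  →  e   [R2 at ε]

e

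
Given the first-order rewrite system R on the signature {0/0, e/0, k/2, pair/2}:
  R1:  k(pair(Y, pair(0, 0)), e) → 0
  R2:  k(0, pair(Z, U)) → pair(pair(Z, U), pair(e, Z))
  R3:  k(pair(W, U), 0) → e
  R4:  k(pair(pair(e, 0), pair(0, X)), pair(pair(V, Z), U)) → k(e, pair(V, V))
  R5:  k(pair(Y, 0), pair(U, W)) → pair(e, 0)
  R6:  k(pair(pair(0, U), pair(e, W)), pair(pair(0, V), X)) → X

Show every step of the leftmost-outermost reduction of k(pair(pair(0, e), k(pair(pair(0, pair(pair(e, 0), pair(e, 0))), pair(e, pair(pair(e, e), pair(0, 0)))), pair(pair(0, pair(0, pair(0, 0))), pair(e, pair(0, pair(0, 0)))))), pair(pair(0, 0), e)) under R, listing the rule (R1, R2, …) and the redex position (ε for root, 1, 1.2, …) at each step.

1. k(pair(pair(0, e), k(pair(pair(0, pair(pair(e, 0), pair(e, 0))), pair(e, pair(pair(e, e), pair(0, 0)))), pair(pair(0, pair(0, pair(0, 0))), pair(e, pair(0, pair(0, 0)))))), pair(pair(0, 0), e))  →  k(pair(pair(0, e), pair(e, pair(0, pair(0, 0)))), pair(pair(0, 0), e))   [R6 at 1.2]
2. k(pair(pair(0, e), pair(e, pair(0, pair(0, 0)))), pair(pair(0, 0), e))  →  e   [R6 at ε]

e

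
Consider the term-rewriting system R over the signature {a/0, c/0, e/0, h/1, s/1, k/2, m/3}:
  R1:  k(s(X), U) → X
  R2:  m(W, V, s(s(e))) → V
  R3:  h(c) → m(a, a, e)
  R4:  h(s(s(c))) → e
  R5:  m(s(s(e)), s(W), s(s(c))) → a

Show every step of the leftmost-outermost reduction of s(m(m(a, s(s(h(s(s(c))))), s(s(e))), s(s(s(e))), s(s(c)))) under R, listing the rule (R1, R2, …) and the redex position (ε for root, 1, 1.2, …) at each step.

s(a)

1. s(m(m(a, s(s(h(s(s(c))))), s(s(e))), s(s(s(e))), s(s(c))))  →  s(m(s(s(h(s(s(c))))), s(s(s(e))), s(s(c))))   [R2 at 1.1]
2. s(m(s(s(h(s(s(c))))), s(s(s(e))), s(s(c))))  →  s(m(s(s(e)), s(s(s(e))), s(s(c))))   [R4 at 1.1.1.1]
3. s(m(s(s(e)), s(s(s(e))), s(s(c))))  →  s(a)   [R5 at 1]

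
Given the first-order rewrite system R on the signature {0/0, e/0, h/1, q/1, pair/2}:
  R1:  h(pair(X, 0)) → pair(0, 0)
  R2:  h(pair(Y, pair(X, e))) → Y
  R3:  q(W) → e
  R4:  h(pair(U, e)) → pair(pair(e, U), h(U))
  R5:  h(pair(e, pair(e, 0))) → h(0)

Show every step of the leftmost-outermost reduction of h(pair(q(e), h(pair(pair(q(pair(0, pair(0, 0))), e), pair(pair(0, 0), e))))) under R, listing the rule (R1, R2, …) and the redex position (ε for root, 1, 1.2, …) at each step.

1. h(pair(q(e), h(pair(pair(q(pair(0, pair(0, 0))), e), pair(pair(0, 0), e)))))  →  h(pair(e, h(pair(pair(q(pair(0, pair(0, 0))), e), pair(pair(0, 0), e)))))   [R3 at 1.1]
2. h(pair(e, h(pair(pair(q(pair(0, pair(0, 0))), e), pair(pair(0, 0), e)))))  →  h(pair(e, pair(q(pair(0, pair(0, 0))), e)))   [R2 at 1.2]
3. h(pair(e, pair(q(pair(0, pair(0, 0))), e)))  →  e   [R2 at ε]

e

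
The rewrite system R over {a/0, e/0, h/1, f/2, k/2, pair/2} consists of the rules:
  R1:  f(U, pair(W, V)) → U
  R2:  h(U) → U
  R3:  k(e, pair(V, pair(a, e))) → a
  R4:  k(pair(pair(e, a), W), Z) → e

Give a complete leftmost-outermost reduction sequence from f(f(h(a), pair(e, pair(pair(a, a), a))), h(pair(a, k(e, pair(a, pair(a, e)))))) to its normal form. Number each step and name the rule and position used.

1. f(f(h(a), pair(e, pair(pair(a, a), a))), h(pair(a, k(e, pair(a, pair(a, e))))))  →  f(h(a), h(pair(a, k(e, pair(a, pair(a, e))))))   [R1 at 1]
2. f(h(a), h(pair(a, k(e, pair(a, pair(a, e))))))  →  f(a, h(pair(a, k(e, pair(a, pair(a, e))))))   [R2 at 1]
3. f(a, h(pair(a, k(e, pair(a, pair(a, e))))))  →  f(a, pair(a, k(e, pair(a, pair(a, e)))))   [R2 at 2]
4. f(a, pair(a, k(e, pair(a, pair(a, e)))))  →  a   [R1 at ε]

a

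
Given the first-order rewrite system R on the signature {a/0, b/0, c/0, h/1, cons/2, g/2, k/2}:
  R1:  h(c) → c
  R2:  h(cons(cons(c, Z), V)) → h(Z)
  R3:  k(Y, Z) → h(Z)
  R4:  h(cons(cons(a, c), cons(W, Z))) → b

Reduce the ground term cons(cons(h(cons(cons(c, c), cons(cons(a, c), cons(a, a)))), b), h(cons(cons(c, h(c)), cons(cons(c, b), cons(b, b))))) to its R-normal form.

1. cons(cons(h(cons(cons(c, c), cons(cons(a, c), cons(a, a)))), b), h(cons(cons(c, h(c)), cons(cons(c, b), cons(b, b)))))  →  cons(cons(h(c), b), h(cons(cons(c, h(c)), cons(cons(c, b), cons(b, b)))))   [R2 at 1.1]
2. cons(cons(h(c), b), h(cons(cons(c, h(c)), cons(cons(c, b), cons(b, b)))))  →  cons(cons(c, b), h(cons(cons(c, h(c)), cons(cons(c, b), cons(b, b)))))   [R1 at 1.1]
3. cons(cons(c, b), h(cons(cons(c, h(c)), cons(cons(c, b), cons(b, b)))))  →  cons(cons(c, b), h(h(c)))   [R2 at 2]
4. cons(cons(c, b), h(h(c)))  →  cons(cons(c, b), h(c))   [R1 at 2.1]
5. cons(cons(c, b), h(c))  →  cons(cons(c, b), c)   [R1 at 2]

cons(cons(c, b), c)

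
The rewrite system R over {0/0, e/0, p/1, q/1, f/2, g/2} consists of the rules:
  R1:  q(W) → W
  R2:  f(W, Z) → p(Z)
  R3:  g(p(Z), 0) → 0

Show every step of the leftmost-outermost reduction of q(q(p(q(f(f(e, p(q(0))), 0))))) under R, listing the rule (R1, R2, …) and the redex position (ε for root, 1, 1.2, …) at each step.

1. q(q(p(q(f(f(e, p(q(0))), 0)))))  →  q(p(q(f(f(e, p(q(0))), 0))))   [R1 at ε]
2. q(p(q(f(f(e, p(q(0))), 0))))  →  p(q(f(f(e, p(q(0))), 0)))   [R1 at ε]
3. p(q(f(f(e, p(q(0))), 0)))  →  p(f(f(e, p(q(0))), 0))   [R1 at 1]
4. p(f(f(e, p(q(0))), 0))  →  p(p(0))   [R2 at 1]

p(p(0))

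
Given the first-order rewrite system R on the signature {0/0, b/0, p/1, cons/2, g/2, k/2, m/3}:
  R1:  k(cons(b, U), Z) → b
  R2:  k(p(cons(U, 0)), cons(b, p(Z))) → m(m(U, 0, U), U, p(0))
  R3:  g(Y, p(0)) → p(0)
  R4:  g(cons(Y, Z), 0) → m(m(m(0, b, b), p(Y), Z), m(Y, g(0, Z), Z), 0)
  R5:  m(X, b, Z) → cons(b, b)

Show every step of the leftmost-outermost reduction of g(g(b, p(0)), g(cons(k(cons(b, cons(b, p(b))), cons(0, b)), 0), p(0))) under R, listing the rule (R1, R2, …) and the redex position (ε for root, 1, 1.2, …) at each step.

p(0)

1. g(g(b, p(0)), g(cons(k(cons(b, cons(b, p(b))), cons(0, b)), 0), p(0)))  →  g(p(0), g(cons(k(cons(b, cons(b, p(b))), cons(0, b)), 0), p(0)))   [R3 at 1]
2. g(p(0), g(cons(k(cons(b, cons(b, p(b))), cons(0, b)), 0), p(0)))  →  g(p(0), p(0))   [R3 at 2]
3. g(p(0), p(0))  →  p(0)   [R3 at ε]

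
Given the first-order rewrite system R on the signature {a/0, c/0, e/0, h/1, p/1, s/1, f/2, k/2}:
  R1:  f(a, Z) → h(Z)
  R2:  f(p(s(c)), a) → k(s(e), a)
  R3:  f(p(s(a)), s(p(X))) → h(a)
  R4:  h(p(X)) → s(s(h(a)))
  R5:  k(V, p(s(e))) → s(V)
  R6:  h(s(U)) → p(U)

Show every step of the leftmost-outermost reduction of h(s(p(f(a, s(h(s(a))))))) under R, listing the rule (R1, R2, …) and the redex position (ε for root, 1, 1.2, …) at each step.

p(p(p(p(a))))

1. h(s(p(f(a, s(h(s(a)))))))  →  p(p(f(a, s(h(s(a))))))   [R6 at ε]
2. p(p(f(a, s(h(s(a))))))  →  p(p(h(s(h(s(a))))))   [R1 at 1.1]
3. p(p(h(s(h(s(a))))))  →  p(p(p(h(s(a)))))   [R6 at 1.1]
4. p(p(p(h(s(a)))))  →  p(p(p(p(a))))   [R6 at 1.1.1]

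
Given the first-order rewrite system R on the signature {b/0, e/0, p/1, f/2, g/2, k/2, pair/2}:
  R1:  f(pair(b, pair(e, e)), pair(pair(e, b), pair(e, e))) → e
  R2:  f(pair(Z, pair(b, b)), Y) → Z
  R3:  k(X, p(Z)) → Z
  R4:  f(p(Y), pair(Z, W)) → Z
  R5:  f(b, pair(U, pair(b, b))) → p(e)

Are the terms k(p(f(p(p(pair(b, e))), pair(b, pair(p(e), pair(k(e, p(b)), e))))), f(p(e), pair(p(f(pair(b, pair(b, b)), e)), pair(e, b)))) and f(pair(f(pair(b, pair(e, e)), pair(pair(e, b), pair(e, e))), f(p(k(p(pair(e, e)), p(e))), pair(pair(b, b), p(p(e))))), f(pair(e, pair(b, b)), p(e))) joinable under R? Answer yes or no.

no — NF(t₁) = b, NF(t₂) = e

Reduce t₁ = k(p(f(p(p(pair(b, e))), pair(b, pair(p(e), pair(k(e, p(b)), e))))), f(p(e), pair(p(f(pair(b, pair(b, b)), e)), pair(e, b)))):
1. k(p(f(p(p(pair(b, e))), pair(b, pair(p(e), pair(k(e, p(b)), e))))), f(p(e), pair(p(f(pair(b, pair(b, b)), e)), pair(e, b))))  →  k(p(b), f(p(e), pair(p(f(pair(b, pair(b, b)), e)), pair(e, b))))   [R4 at 1.1]
2. k(p(b), f(p(e), pair(p(f(pair(b, pair(b, b)), e)), pair(e, b))))  →  k(p(b), p(f(pair(b, pair(b, b)), e)))   [R4 at 2]
3. k(p(b), p(f(pair(b, pair(b, b)), e)))  →  f(pair(b, pair(b, b)), e)   [R3 at ε]
4. f(pair(b, pair(b, b)), e)  →  b   [R2 at ε]

Reduce t₂ = f(pair(f(pair(b, pair(e, e)), pair(pair(e, b), pair(e, e))), f(p(k(p(pair(e, e)), p(e))), pair(pair(b, b), p(p(e))))), f(pair(e, pair(b, b)), p(e))):
1. f(pair(f(pair(b, pair(e, e)), pair(pair(e, b), pair(e, e))), f(p(k(p(pair(e, e)), p(e))), pair(pair(b, b), p(p(e))))), f(pair(e, pair(b, b)), p(e)))  →  f(pair(e, f(p(k(p(pair(e, e)), p(e))), pair(pair(b, b), p(p(e))))), f(pair(e, pair(b, b)), p(e)))   [R1 at 1.1]
2. f(pair(e, f(p(k(p(pair(e, e)), p(e))), pair(pair(b, b), p(p(e))))), f(pair(e, pair(b, b)), p(e)))  →  f(pair(e, pair(b, b)), f(pair(e, pair(b, b)), p(e)))   [R4 at 1.2]
3. f(pair(e, pair(b, b)), f(pair(e, pair(b, b)), p(e)))  →  e   [R2 at ε]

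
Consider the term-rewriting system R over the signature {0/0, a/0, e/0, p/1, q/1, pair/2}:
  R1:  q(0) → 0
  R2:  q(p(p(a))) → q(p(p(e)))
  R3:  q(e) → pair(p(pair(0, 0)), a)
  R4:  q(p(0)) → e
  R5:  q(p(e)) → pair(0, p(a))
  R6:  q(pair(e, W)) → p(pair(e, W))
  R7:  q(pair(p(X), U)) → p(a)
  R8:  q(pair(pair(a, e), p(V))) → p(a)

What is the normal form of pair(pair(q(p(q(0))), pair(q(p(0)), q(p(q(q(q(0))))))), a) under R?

pair(pair(e, pair(e, e)), a)

1. pair(pair(q(p(q(0))), pair(q(p(0)), q(p(q(q(q(0))))))), a)  →  pair(pair(q(p(0)), pair(q(p(0)), q(p(q(q(q(0))))))), a)   [R1 at 1.1.1.1]
2. pair(pair(q(p(0)), pair(q(p(0)), q(p(q(q(q(0))))))), a)  →  pair(pair(e, pair(q(p(0)), q(p(q(q(q(0))))))), a)   [R4 at 1.1]
3. pair(pair(e, pair(q(p(0)), q(p(q(q(q(0))))))), a)  →  pair(pair(e, pair(e, q(p(q(q(q(0))))))), a)   [R4 at 1.2.1]
4. pair(pair(e, pair(e, q(p(q(q(q(0))))))), a)  →  pair(pair(e, pair(e, q(p(q(q(0)))))), a)   [R1 at 1.2.2.1.1.1.1]
5. pair(pair(e, pair(e, q(p(q(q(0)))))), a)  →  pair(pair(e, pair(e, q(p(q(0))))), a)   [R1 at 1.2.2.1.1.1]
6. pair(pair(e, pair(e, q(p(q(0))))), a)  →  pair(pair(e, pair(e, q(p(0)))), a)   [R1 at 1.2.2.1.1]
7. pair(pair(e, pair(e, q(p(0)))), a)  →  pair(pair(e, pair(e, e)), a)   [R4 at 1.2.2]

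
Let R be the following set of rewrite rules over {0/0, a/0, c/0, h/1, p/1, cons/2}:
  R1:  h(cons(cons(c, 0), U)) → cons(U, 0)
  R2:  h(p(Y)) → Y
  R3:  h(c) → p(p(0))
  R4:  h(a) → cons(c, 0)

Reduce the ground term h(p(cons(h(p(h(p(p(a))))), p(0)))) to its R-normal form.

1. h(p(cons(h(p(h(p(p(a))))), p(0))))  →  cons(h(p(h(p(p(a))))), p(0))   [R2 at ε]
2. cons(h(p(h(p(p(a))))), p(0))  →  cons(h(p(p(a))), p(0))   [R2 at 1]
3. cons(h(p(p(a))), p(0))  →  cons(p(a), p(0))   [R2 at 1]

cons(p(a), p(0))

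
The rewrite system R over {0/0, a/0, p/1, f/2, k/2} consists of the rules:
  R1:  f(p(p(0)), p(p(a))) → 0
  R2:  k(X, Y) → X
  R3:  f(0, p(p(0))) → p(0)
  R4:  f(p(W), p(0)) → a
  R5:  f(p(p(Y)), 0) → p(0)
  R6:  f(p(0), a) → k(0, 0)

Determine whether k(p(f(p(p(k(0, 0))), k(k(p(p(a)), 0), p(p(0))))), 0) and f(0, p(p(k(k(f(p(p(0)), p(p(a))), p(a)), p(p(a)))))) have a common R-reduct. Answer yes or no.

yes — NF(t₁) = p(0), NF(t₂) = p(0)

Reduce t₁ = k(p(f(p(p(k(0, 0))), k(k(p(p(a)), 0), p(p(0))))), 0):
1. k(p(f(p(p(k(0, 0))), k(k(p(p(a)), 0), p(p(0))))), 0)  →  p(f(p(p(k(0, 0))), k(k(p(p(a)), 0), p(p(0)))))   [R2 at ε]
2. p(f(p(p(k(0, 0))), k(k(p(p(a)), 0), p(p(0)))))  →  p(f(p(p(0)), k(k(p(p(a)), 0), p(p(0)))))   [R2 at 1.1.1.1]
3. p(f(p(p(0)), k(k(p(p(a)), 0), p(p(0)))))  →  p(f(p(p(0)), k(p(p(a)), 0)))   [R2 at 1.2]
4. p(f(p(p(0)), k(p(p(a)), 0)))  →  p(f(p(p(0)), p(p(a))))   [R2 at 1.2]
5. p(f(p(p(0)), p(p(a))))  →  p(0)   [R1 at 1]

Reduce t₂ = f(0, p(p(k(k(f(p(p(0)), p(p(a))), p(a)), p(p(a)))))):
1. f(0, p(p(k(k(f(p(p(0)), p(p(a))), p(a)), p(p(a))))))  →  f(0, p(p(k(f(p(p(0)), p(p(a))), p(a)))))   [R2 at 2.1.1]
2. f(0, p(p(k(f(p(p(0)), p(p(a))), p(a)))))  →  f(0, p(p(f(p(p(0)), p(p(a))))))   [R2 at 2.1.1]
3. f(0, p(p(f(p(p(0)), p(p(a))))))  →  f(0, p(p(0)))   [R1 at 2.1.1]
4. f(0, p(p(0)))  →  p(0)   [R3 at ε]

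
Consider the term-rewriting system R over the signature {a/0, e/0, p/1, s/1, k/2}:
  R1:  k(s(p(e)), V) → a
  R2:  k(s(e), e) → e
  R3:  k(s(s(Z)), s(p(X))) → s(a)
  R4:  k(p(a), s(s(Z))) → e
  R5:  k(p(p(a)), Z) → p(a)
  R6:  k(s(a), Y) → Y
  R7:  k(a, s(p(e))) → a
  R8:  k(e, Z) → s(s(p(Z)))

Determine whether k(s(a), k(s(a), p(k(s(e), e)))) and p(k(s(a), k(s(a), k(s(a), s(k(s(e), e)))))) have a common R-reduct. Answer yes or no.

Reduce t₁ = k(s(a), k(s(a), p(k(s(e), e)))):
1. k(s(a), k(s(a), p(k(s(e), e))))  →  k(s(a), p(k(s(e), e)))   [R6 at ε]
2. k(s(a), p(k(s(e), e)))  →  p(k(s(e), e))   [R6 at ε]
3. p(k(s(e), e))  →  p(e)   [R2 at 1]

Reduce t₂ = p(k(s(a), k(s(a), k(s(a), s(k(s(e), e)))))):
1. p(k(s(a), k(s(a), k(s(a), s(k(s(e), e))))))  →  p(k(s(a), k(s(a), s(k(s(e), e)))))   [R6 at 1]
2. p(k(s(a), k(s(a), s(k(s(e), e)))))  →  p(k(s(a), s(k(s(e), e))))   [R6 at 1]
3. p(k(s(a), s(k(s(e), e))))  →  p(s(k(s(e), e)))   [R6 at 1]
4. p(s(k(s(e), e)))  →  p(s(e))   [R2 at 1.1]

no — NF(t₁) = p(e), NF(t₂) = p(s(e))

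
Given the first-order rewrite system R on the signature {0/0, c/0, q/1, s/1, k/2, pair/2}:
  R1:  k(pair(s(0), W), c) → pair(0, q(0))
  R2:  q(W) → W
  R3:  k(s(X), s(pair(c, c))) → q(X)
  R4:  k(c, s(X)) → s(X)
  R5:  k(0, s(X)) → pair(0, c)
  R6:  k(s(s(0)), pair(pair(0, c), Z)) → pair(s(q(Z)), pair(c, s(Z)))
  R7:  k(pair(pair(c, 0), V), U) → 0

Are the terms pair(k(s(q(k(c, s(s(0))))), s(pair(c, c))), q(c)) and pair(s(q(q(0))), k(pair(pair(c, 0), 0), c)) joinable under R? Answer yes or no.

no — NF(t₁) = pair(s(s(0)), c), NF(t₂) = pair(s(0), 0)

Reduce t₁ = pair(k(s(q(k(c, s(s(0))))), s(pair(c, c))), q(c)):
1. pair(k(s(q(k(c, s(s(0))))), s(pair(c, c))), q(c))  →  pair(q(q(k(c, s(s(0))))), q(c))   [R3 at 1]
2. pair(q(q(k(c, s(s(0))))), q(c))  →  pair(q(k(c, s(s(0)))), q(c))   [R2 at 1]
3. pair(q(k(c, s(s(0)))), q(c))  →  pair(k(c, s(s(0))), q(c))   [R2 at 1]
4. pair(k(c, s(s(0))), q(c))  →  pair(s(s(0)), q(c))   [R4 at 1]
5. pair(s(s(0)), q(c))  →  pair(s(s(0)), c)   [R2 at 2]

Reduce t₂ = pair(s(q(q(0))), k(pair(pair(c, 0), 0), c)):
1. pair(s(q(q(0))), k(pair(pair(c, 0), 0), c))  →  pair(s(q(0)), k(pair(pair(c, 0), 0), c))   [R2 at 1.1]
2. pair(s(q(0)), k(pair(pair(c, 0), 0), c))  →  pair(s(0), k(pair(pair(c, 0), 0), c))   [R2 at 1.1]
3. pair(s(0), k(pair(pair(c, 0), 0), c))  →  pair(s(0), 0)   [R7 at 2]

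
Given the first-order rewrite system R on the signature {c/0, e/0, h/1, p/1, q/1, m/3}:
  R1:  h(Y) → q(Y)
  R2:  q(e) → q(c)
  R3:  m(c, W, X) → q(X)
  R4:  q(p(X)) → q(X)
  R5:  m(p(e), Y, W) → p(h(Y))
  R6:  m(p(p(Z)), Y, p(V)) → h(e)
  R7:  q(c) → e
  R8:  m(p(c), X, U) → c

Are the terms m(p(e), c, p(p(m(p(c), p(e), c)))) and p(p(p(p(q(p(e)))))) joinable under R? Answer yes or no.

Reduce t₁ = m(p(e), c, p(p(m(p(c), p(e), c)))):
1. m(p(e), c, p(p(m(p(c), p(e), c))))  →  p(h(c))   [R5 at ε]
2. p(h(c))  →  p(q(c))   [R1 at 1]
3. p(q(c))  →  p(e)   [R7 at 1]

Reduce t₂ = p(p(p(p(q(p(e)))))):
1. p(p(p(p(q(p(e))))))  →  p(p(p(p(q(e)))))   [R4 at 1.1.1.1]
2. p(p(p(p(q(e)))))  →  p(p(p(p(q(c)))))   [R2 at 1.1.1.1]
3. p(p(p(p(q(c)))))  →  p(p(p(p(e))))   [R7 at 1.1.1.1]

no — NF(t₁) = p(e), NF(t₂) = p(p(p(p(e))))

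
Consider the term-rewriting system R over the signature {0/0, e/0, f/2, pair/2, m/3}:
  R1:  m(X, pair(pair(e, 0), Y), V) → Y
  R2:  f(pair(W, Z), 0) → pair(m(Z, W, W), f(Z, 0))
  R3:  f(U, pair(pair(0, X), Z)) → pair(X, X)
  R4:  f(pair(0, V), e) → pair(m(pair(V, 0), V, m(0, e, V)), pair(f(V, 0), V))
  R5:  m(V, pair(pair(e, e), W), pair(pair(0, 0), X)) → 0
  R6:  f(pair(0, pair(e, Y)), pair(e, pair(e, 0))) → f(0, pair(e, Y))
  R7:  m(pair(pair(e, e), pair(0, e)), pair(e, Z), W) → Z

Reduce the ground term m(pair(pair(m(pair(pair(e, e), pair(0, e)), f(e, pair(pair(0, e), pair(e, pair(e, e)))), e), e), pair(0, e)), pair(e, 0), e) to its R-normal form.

0

1. m(pair(pair(m(pair(pair(e, e), pair(0, e)), f(e, pair(pair(0, e), pair(e, pair(e, e)))), e), e), pair(0, e)), pair(e, 0), e)  →  m(pair(pair(m(pair(pair(e, e), pair(0, e)), pair(e, e), e), e), pair(0, e)), pair(e, 0), e)   [R3 at 1.1.1.2]
2. m(pair(pair(m(pair(pair(e, e), pair(0, e)), pair(e, e), e), e), pair(0, e)), pair(e, 0), e)  →  m(pair(pair(e, e), pair(0, e)), pair(e, 0), e)   [R7 at 1.1.1]
3. m(pair(pair(e, e), pair(0, e)), pair(e, 0), e)  →  0   [R7 at ε]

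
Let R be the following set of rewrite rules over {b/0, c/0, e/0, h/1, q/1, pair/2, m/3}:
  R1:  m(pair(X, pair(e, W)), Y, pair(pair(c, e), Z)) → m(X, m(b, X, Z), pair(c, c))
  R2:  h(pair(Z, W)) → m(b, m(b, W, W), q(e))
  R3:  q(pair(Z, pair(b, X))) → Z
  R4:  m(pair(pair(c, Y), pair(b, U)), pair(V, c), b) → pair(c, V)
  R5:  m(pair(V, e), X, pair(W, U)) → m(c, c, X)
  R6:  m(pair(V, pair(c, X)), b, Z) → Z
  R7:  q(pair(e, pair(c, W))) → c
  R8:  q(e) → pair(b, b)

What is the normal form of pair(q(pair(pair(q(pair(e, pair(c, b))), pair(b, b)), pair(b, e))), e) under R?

pair(pair(c, pair(b, b)), e)

1. pair(q(pair(pair(q(pair(e, pair(c, b))), pair(b, b)), pair(b, e))), e)  →  pair(pair(q(pair(e, pair(c, b))), pair(b, b)), e)   [R3 at 1]
2. pair(pair(q(pair(e, pair(c, b))), pair(b, b)), e)  →  pair(pair(c, pair(b, b)), e)   [R7 at 1.1]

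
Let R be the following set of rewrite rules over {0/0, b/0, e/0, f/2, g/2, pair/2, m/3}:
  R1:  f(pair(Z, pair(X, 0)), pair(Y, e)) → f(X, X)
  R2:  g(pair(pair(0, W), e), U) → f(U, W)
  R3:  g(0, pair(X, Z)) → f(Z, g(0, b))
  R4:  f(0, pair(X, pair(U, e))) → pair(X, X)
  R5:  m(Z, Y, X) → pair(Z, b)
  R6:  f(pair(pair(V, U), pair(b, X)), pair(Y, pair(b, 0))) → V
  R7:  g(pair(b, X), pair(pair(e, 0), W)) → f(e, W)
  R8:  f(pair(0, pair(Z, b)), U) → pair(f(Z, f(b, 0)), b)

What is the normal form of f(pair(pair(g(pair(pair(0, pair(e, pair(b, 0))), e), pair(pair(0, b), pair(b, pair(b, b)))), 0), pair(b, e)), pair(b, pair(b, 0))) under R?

1. f(pair(pair(g(pair(pair(0, pair(e, pair(b, 0))), e), pair(pair(0, b), pair(b, pair(b, b)))), 0), pair(b, e)), pair(b, pair(b, 0)))  →  g(pair(pair(0, pair(e, pair(b, 0))), e), pair(pair(0, b), pair(b, pair(b, b))))   [R6 at ε]
2. g(pair(pair(0, pair(e, pair(b, 0))), e), pair(pair(0, b), pair(b, pair(b, b))))  →  f(pair(pair(0, b), pair(b, pair(b, b))), pair(e, pair(b, 0)))   [R2 at ε]
3. f(pair(pair(0, b), pair(b, pair(b, b))), pair(e, pair(b, 0)))  →  0   [R6 at ε]

0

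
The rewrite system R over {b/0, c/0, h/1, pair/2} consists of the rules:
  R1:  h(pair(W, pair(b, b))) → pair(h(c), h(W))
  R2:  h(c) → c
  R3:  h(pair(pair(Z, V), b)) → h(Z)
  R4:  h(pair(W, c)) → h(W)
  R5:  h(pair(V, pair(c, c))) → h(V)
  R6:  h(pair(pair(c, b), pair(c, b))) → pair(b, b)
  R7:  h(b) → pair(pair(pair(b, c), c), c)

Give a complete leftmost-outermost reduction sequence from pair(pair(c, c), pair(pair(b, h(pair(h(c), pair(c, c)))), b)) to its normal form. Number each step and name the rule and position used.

1. pair(pair(c, c), pair(pair(b, h(pair(h(c), pair(c, c)))), b))  →  pair(pair(c, c), pair(pair(b, h(h(c))), b))   [R5 at 2.1.2]
2. pair(pair(c, c), pair(pair(b, h(h(c))), b))  →  pair(pair(c, c), pair(pair(b, h(c)), b))   [R2 at 2.1.2.1]
3. pair(pair(c, c), pair(pair(b, h(c)), b))  →  pair(pair(c, c), pair(pair(b, c), b))   [R2 at 2.1.2]

pair(pair(c, c), pair(pair(b, c), b))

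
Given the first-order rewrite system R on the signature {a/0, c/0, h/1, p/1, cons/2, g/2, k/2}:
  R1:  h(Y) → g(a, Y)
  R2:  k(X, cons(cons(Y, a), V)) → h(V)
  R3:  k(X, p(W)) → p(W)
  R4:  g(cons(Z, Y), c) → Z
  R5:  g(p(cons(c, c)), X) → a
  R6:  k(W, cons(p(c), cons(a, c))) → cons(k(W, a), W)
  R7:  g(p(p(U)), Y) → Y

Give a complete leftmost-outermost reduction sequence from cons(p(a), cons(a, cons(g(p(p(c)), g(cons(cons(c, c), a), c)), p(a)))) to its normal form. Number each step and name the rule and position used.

cons(p(a), cons(a, cons(cons(c, c), p(a))))

1. cons(p(a), cons(a, cons(g(p(p(c)), g(cons(cons(c, c), a), c)), p(a))))  →  cons(p(a), cons(a, cons(g(cons(cons(c, c), a), c), p(a))))   [R7 at 2.2.1]
2. cons(p(a), cons(a, cons(g(cons(cons(c, c), a), c), p(a))))  →  cons(p(a), cons(a, cons(cons(c, c), p(a))))   [R4 at 2.2.1]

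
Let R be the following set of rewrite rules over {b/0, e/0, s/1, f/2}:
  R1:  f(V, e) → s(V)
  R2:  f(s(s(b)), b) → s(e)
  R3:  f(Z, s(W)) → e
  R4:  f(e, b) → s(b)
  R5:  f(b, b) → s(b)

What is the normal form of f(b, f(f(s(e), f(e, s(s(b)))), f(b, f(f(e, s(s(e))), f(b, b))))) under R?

1. f(b, f(f(s(e), f(e, s(s(b)))), f(b, f(f(e, s(s(e))), f(b, b)))))  →  f(b, f(f(s(e), e), f(b, f(f(e, s(s(e))), f(b, b)))))   [R3 at 2.1.2]
2. f(b, f(f(s(e), e), f(b, f(f(e, s(s(e))), f(b, b)))))  →  f(b, f(s(s(e)), f(b, f(f(e, s(s(e))), f(b, b)))))   [R1 at 2.1]
3. f(b, f(s(s(e)), f(b, f(f(e, s(s(e))), f(b, b)))))  →  f(b, f(s(s(e)), f(b, f(e, f(b, b)))))   [R3 at 2.2.2.1]
4. f(b, f(s(s(e)), f(b, f(e, f(b, b)))))  →  f(b, f(s(s(e)), f(b, f(e, s(b)))))   [R5 at 2.2.2.2]
5. f(b, f(s(s(e)), f(b, f(e, s(b)))))  →  f(b, f(s(s(e)), f(b, e)))   [R3 at 2.2.2]
6. f(b, f(s(s(e)), f(b, e)))  →  f(b, f(s(s(e)), s(b)))   [R1 at 2.2]
7. f(b, f(s(s(e)), s(b)))  →  f(b, e)   [R3 at 2]
8. f(b, e)  →  s(b)   [R1 at ε]

s(b)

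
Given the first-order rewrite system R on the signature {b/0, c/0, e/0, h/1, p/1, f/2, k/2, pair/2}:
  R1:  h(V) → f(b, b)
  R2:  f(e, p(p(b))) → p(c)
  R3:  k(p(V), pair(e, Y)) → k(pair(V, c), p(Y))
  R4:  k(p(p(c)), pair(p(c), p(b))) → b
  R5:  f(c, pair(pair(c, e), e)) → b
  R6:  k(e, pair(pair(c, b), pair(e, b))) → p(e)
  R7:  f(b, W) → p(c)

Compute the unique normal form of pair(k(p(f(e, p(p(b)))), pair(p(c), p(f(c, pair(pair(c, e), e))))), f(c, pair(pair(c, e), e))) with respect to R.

1. pair(k(p(f(e, p(p(b)))), pair(p(c), p(f(c, pair(pair(c, e), e))))), f(c, pair(pair(c, e), e)))  →  pair(k(p(p(c)), pair(p(c), p(f(c, pair(pair(c, e), e))))), f(c, pair(pair(c, e), e)))   [R2 at 1.1.1]
2. pair(k(p(p(c)), pair(p(c), p(f(c, pair(pair(c, e), e))))), f(c, pair(pair(c, e), e)))  →  pair(k(p(p(c)), pair(p(c), p(b))), f(c, pair(pair(c, e), e)))   [R5 at 1.2.2.1]
3. pair(k(p(p(c)), pair(p(c), p(b))), f(c, pair(pair(c, e), e)))  →  pair(b, f(c, pair(pair(c, e), e)))   [R4 at 1]
4. pair(b, f(c, pair(pair(c, e), e)))  →  pair(b, b)   [R5 at 2]

pair(b, b)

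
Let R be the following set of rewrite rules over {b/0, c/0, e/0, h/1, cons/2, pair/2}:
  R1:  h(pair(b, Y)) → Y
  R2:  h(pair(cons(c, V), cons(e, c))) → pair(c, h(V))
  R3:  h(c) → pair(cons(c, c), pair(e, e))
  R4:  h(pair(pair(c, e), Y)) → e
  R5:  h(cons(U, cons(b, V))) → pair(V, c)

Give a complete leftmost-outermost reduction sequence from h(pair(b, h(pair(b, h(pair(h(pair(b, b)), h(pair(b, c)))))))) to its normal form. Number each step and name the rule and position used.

1. h(pair(b, h(pair(b, h(pair(h(pair(b, b)), h(pair(b, c))))))))  →  h(pair(b, h(pair(h(pair(b, b)), h(pair(b, c))))))   [R1 at ε]
2. h(pair(b, h(pair(h(pair(b, b)), h(pair(b, c))))))  →  h(pair(h(pair(b, b)), h(pair(b, c))))   [R1 at ε]
3. h(pair(h(pair(b, b)), h(pair(b, c))))  →  h(pair(b, h(pair(b, c))))   [R1 at 1.1]
4. h(pair(b, h(pair(b, c))))  →  h(pair(b, c))   [R1 at ε]
5. h(pair(b, c))  →  c   [R1 at ε]

c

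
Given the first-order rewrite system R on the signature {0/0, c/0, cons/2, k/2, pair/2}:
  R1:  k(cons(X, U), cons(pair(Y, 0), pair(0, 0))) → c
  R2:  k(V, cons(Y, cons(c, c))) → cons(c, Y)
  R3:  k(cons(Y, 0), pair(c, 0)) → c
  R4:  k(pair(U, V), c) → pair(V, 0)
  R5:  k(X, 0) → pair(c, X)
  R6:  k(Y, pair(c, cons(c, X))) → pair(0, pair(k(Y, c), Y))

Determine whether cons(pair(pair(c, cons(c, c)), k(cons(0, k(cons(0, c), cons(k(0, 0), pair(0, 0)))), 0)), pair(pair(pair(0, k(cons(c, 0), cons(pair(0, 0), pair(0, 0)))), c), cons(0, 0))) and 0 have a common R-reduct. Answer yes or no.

no — NF(t₁) = cons(pair(pair(c, cons(c, c)), pair(c, cons(0, c))), pair(pair(pair(0, c), c), cons(0, 0))), NF(t₂) = 0

Reduce t₁ = cons(pair(pair(c, cons(c, c)), k(cons(0, k(cons(0, c), cons(k(0, 0), pair(0, 0)))), 0)), pair(pair(pair(0, k(cons(c, 0), cons(pair(0, 0), pair(0, 0)))), c), cons(0, 0))):
1. cons(pair(pair(c, cons(c, c)), k(cons(0, k(cons(0, c), cons(k(0, 0), pair(0, 0)))), 0)), pair(pair(pair(0, k(cons(c, 0), cons(pair(0, 0), pair(0, 0)))), c), cons(0, 0)))  →  cons(pair(pair(c, cons(c, c)), pair(c, cons(0, k(cons(0, c), cons(k(0, 0), pair(0, 0)))))), pair(pair(pair(0, k(cons(c, 0), cons(pair(0, 0), pair(0, 0)))), c), cons(0, 0)))   [R5 at 1.2]
2. cons(pair(pair(c, cons(c, c)), pair(c, cons(0, k(cons(0, c), cons(k(0, 0), pair(0, 0)))))), pair(pair(pair(0, k(cons(c, 0), cons(pair(0, 0), pair(0, 0)))), c), cons(0, 0)))  →  cons(pair(pair(c, cons(c, c)), pair(c, cons(0, k(cons(0, c), cons(pair(c, 0), pair(0, 0)))))), pair(pair(pair(0, k(cons(c, 0), cons(pair(0, 0), pair(0, 0)))), c), cons(0, 0)))   [R5 at 1.2.2.2.2.1]
3. cons(pair(pair(c, cons(c, c)), pair(c, cons(0, k(cons(0, c), cons(pair(c, 0), pair(0, 0)))))), pair(pair(pair(0, k(cons(c, 0), cons(pair(0, 0), pair(0, 0)))), c), cons(0, 0)))  →  cons(pair(pair(c, cons(c, c)), pair(c, cons(0, c))), pair(pair(pair(0, k(cons(c, 0), cons(pair(0, 0), pair(0, 0)))), c), cons(0, 0)))   [R1 at 1.2.2.2]
4. cons(pair(pair(c, cons(c, c)), pair(c, cons(0, c))), pair(pair(pair(0, k(cons(c, 0), cons(pair(0, 0), pair(0, 0)))), c), cons(0, 0)))  →  cons(pair(pair(c, cons(c, c)), pair(c, cons(0, c))), pair(pair(pair(0, c), c), cons(0, 0)))   [R1 at 2.1.1.2]

Reduce t₂ = 0:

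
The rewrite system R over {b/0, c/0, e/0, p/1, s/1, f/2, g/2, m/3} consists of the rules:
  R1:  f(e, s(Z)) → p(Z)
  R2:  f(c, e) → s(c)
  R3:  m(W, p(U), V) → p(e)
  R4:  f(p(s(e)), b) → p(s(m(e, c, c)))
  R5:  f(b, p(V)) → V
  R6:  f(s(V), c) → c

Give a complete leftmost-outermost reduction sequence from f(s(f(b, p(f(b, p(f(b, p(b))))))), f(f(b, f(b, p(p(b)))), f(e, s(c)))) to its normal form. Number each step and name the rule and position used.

1. f(s(f(b, p(f(b, p(f(b, p(b))))))), f(f(b, f(b, p(p(b)))), f(e, s(c))))  →  f(s(f(b, p(f(b, p(b))))), f(f(b, f(b, p(p(b)))), f(e, s(c))))   [R5 at 1.1]
2. f(s(f(b, p(f(b, p(b))))), f(f(b, f(b, p(p(b)))), f(e, s(c))))  →  f(s(f(b, p(b))), f(f(b, f(b, p(p(b)))), f(e, s(c))))   [R5 at 1.1]
3. f(s(f(b, p(b))), f(f(b, f(b, p(p(b)))), f(e, s(c))))  →  f(s(b), f(f(b, f(b, p(p(b)))), f(e, s(c))))   [R5 at 1.1]
4. f(s(b), f(f(b, f(b, p(p(b)))), f(e, s(c))))  →  f(s(b), f(f(b, p(b)), f(e, s(c))))   [R5 at 2.1.2]
5. f(s(b), f(f(b, p(b)), f(e, s(c))))  →  f(s(b), f(b, f(e, s(c))))   [R5 at 2.1]
6. f(s(b), f(b, f(e, s(c))))  →  f(s(b), f(b, p(c)))   [R1 at 2.2]
7. f(s(b), f(b, p(c)))  →  f(s(b), c)   [R5 at 2]
8. f(s(b), c)  →  c   [R6 at ε]

c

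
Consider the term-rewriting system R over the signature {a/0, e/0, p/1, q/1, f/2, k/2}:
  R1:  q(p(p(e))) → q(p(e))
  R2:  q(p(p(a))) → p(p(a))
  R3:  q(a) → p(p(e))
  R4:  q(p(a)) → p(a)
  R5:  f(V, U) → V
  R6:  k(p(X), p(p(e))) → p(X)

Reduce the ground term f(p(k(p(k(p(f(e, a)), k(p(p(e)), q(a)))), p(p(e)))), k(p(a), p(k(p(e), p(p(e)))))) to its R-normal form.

p(p(p(e)))

1. f(p(k(p(k(p(f(e, a)), k(p(p(e)), q(a)))), p(p(e)))), k(p(a), p(k(p(e), p(p(e))))))  →  p(k(p(k(p(f(e, a)), k(p(p(e)), q(a)))), p(p(e))))   [R5 at ε]
2. p(k(p(k(p(f(e, a)), k(p(p(e)), q(a)))), p(p(e))))  →  p(p(k(p(f(e, a)), k(p(p(e)), q(a)))))   [R6 at 1]
3. p(p(k(p(f(e, a)), k(p(p(e)), q(a)))))  →  p(p(k(p(e), k(p(p(e)), q(a)))))   [R5 at 1.1.1.1]
4. p(p(k(p(e), k(p(p(e)), q(a)))))  →  p(p(k(p(e), k(p(p(e)), p(p(e))))))   [R3 at 1.1.2.2]
5. p(p(k(p(e), k(p(p(e)), p(p(e))))))  →  p(p(k(p(e), p(p(e)))))   [R6 at 1.1.2]
6. p(p(k(p(e), p(p(e)))))  →  p(p(p(e)))   [R6 at 1.1]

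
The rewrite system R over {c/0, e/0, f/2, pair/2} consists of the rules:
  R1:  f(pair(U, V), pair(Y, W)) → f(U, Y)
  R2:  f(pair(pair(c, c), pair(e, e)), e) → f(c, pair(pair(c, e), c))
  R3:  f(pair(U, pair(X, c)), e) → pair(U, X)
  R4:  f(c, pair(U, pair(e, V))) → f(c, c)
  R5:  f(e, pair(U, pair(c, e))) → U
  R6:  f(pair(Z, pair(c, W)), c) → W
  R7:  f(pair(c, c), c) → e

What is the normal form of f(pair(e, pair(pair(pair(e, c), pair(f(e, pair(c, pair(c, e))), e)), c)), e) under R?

1. f(pair(e, pair(pair(pair(e, c), pair(f(e, pair(c, pair(c, e))), e)), c)), e)  →  pair(e, pair(pair(e, c), pair(f(e, pair(c, pair(c, e))), e)))   [R3 at ε]
2. pair(e, pair(pair(e, c), pair(f(e, pair(c, pair(c, e))), e)))  →  pair(e, pair(pair(e, c), pair(c, e)))   [R5 at 2.2.1]

pair(e, pair(pair(e, c), pair(c, e)))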